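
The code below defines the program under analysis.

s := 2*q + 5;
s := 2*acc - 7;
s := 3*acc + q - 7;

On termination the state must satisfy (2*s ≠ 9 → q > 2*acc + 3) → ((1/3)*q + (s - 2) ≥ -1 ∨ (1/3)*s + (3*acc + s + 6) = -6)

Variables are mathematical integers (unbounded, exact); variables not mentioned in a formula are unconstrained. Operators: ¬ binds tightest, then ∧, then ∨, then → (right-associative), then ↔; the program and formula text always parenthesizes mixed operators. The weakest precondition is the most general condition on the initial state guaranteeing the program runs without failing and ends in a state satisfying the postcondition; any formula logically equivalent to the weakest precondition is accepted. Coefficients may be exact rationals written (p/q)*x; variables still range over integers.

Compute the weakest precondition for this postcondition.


Working backward. After the program, the postcondition (2*s ≠ 9 → q > 2*acc + 3) → ((1/3)*q + (s - 2) ≥ -1 ∨ (1/3)*s + (3*acc + s + 6) = -6) must hold; in canonical form it is (2*s ≠ 9 → q > 2*acc + 3) → ((1/3)*q + s ≥ 1 ∨ 3*acc + (4/3)*s = -12).
Before s := 3*acc + q - 7: (6*acc + 2*q ≠ 23 → q > 2*acc + 3) → (3*acc + (4/3)*q ≥ 8 ∨ 7*acc + (4/3)*q = -8/3)
Before s := 2*acc - 7: (6*acc + 2*q ≠ 23 → q > 2*acc + 3) → (3*acc + (4/3)*q ≥ 8 ∨ 7*acc + (4/3)*q = -8/3)
Before s := 2*q + 5: (6*acc + 2*q ≠ 23 → q > 2*acc + 3) → (3*acc + (4/3)*q ≥ 8 ∨ 7*acc + (4/3)*q = -8/3)
Answer: WP = (6*acc + 2*q ≠ 23 → q > 2*acc + 3) → (3*acc + (4/3)*q ≥ 8 ∨ 7*acc + (4/3)*q = -8/3)


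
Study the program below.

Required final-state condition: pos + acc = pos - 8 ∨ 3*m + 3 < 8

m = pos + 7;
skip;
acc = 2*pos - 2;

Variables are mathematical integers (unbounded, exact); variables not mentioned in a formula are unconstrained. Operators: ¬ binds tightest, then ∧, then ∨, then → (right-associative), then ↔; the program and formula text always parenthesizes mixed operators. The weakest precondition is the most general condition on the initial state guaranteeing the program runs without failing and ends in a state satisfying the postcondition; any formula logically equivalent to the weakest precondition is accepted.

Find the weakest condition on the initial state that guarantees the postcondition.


Working backward. After the program, the postcondition pos + acc = pos - 8 ∨ 3*m + 3 < 8 must hold; in canonical form it is acc = -8 ∨ 3*m < 5.
Before acc := 2*pos - 2: 2*pos = -6 ∨ 3*m < 5
Before skip: 2*pos = -6 ∨ 3*m < 5
Before m := pos + 7: 2*pos = -6 ∨ 3*pos < -16
Answer: WP = 2*pos = -6 ∨ 3*pos < -16


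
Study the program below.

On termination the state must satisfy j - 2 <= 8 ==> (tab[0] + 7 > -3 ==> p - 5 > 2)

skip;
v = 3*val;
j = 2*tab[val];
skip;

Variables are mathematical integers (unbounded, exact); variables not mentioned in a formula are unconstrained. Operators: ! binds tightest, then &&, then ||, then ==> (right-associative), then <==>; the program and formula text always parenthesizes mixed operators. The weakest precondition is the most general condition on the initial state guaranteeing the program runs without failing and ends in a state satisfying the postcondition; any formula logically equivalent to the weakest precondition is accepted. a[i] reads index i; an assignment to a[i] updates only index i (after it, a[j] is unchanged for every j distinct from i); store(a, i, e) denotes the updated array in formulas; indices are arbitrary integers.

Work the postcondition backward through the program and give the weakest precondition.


Working backward. After the program, the postcondition j - 2 <= 8 ==> (tab[0] + 7 > -3 ==> p - 5 > 2) must hold; in canonical form it is j <= 10 ==> (tab[0] > -10 ==> p > 7).
Before skip: j <= 10 ==> (tab[0] > -10 ==> p > 7)
Before j := 2*tab[val]: 2*tab[val] <= 10 ==> (tab[0] > -10 ==> p > 7)
Before v := 3*val: 2*tab[val] <= 10 ==> (tab[0] > -10 ==> p > 7)
Before skip: 2*tab[val] <= 10 ==> (tab[0] > -10 ==> p > 7)
Answer: WP = 2*tab[val] <= 10 ==> (tab[0] > -10 ==> p > 7)


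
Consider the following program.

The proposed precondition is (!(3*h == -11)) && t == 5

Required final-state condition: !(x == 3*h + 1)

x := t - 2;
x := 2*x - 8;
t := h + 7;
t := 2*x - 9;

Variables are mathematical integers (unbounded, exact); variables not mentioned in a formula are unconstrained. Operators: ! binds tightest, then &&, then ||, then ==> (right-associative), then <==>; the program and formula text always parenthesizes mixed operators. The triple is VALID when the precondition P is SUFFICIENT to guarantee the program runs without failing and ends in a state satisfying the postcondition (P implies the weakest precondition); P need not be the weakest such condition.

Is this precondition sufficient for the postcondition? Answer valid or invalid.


Working backward. After the program, !(x == 3*h + 1) must hold.
Before t := 2*x - 9: !(x == 3*h + 1)
Before t := h + 7: !(x == 3*h + 1)
Before x := 2*x - 8: !(2*x == 3*h + 9)
Before x := t - 2: !(2*t == 3*h + 13)
The weakest precondition is !(2*t == 3*h + 13).
Check whether (!(3*h == -11)) && t == 5 implies it.
Countermodel: at the initial state h = -1, t = 5, the precondition holds but the weakest precondition fails.
Answer: invalid


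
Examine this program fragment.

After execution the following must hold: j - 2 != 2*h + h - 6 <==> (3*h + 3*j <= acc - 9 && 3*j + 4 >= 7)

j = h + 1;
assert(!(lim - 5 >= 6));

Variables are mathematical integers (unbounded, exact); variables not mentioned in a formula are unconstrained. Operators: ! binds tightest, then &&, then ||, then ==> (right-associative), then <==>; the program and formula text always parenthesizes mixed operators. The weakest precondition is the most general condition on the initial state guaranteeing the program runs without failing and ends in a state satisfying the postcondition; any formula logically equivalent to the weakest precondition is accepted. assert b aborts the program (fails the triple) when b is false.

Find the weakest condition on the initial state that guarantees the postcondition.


Working backward. After the program, the postcondition j - 2 != 2*h + h - 6 <==> (3*h + 3*j <= acc - 9 && 3*j + 4 >= 7) must hold; in canonical form it is j != 3*h - 4 <==> (3*h + 3*j <= acc - 9 && 3*j >= 3).
Before assert !(lim - 5 >= 6): (!(lim >= 11)) && (j != 3*h - 4 <==> (3*h + 3*j <= acc - 9 && 3*j >= 3))
Before j := h + 1: (!(lim >= 11)) && (2*h != 5 <==> (6*h <= acc - 12 && 3*h >= 0))
Answer: WP = (!(lim >= 11)) && (2*h != 5 <==> (6*h <= acc - 12 && 3*h >= 0))


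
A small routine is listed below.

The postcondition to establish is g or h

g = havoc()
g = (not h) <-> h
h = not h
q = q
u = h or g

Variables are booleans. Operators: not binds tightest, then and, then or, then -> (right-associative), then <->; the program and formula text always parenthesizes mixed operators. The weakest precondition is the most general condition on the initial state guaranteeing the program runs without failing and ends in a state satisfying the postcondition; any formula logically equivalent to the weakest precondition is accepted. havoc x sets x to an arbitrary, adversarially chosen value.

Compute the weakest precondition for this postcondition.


Working backward. After the program, g or h must hold.
Before u := h or g: g or h
Before q := q: g or h
Before h := not h: g or (not h)
Before g := (not h) <-> h: ((not h) <-> h) or (not h)
Before havoc g: ((not h) <-> h) or (not h)
Answer: WP = ((not h) <-> h) or (not h)


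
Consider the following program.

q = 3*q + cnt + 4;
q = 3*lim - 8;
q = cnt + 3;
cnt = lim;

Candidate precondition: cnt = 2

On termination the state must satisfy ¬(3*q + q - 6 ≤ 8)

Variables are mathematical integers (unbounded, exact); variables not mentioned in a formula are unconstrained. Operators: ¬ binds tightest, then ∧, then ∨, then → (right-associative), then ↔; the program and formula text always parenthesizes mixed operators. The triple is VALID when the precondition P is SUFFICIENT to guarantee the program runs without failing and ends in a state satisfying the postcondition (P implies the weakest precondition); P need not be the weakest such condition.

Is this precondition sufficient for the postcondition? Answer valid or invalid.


Working backward. After the program, the postcondition ¬(3*q + q - 6 ≤ 8) must hold; in canonical form it is ¬(4*q ≤ 14).
Before cnt := lim: ¬(4*q ≤ 14)
Before q := cnt + 3: ¬(4*cnt ≤ 2)
Before q := 3*lim - 8: ¬(4*cnt ≤ 2)
Before q := 3*q + cnt + 4: ¬(4*cnt ≤ 2)
The weakest precondition is ¬(4*cnt ≤ 2).
Check whether cnt = 2 implies it.
Every state satisfying the precondition satisfies the weakest precondition: the implication holds.
Answer: valid


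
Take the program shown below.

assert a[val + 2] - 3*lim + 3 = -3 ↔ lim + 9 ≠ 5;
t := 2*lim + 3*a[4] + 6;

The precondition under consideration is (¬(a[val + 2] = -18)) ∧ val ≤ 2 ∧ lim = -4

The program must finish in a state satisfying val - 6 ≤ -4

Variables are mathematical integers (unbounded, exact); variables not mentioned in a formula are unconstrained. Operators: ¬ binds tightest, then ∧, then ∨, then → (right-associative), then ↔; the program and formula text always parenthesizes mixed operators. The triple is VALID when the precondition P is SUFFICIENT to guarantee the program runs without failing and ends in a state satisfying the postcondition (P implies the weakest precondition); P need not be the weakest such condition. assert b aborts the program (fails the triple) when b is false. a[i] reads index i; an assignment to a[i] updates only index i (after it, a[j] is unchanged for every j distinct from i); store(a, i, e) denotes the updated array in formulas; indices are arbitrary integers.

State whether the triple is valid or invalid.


Working backward. After the program, the postcondition val - 6 ≤ -4 must hold; in canonical form it is val ≤ 2.
Before t := 2*lim + 3*a[4] + 6: val ≤ 2
Before assert a[val + 2] - 3*lim + 3 = -3 ↔ lim + 9 ≠ 5: (a[val + 2] = 3*lim - 6 ↔ lim ≠ -4) ∧ val ≤ 2
The weakest precondition is (a[val + 2] = 3*lim - 6 ↔ lim ≠ -4) ∧ val ≤ 2.
Check whether (¬(a[val + 2] = -18)) ∧ val ≤ 2 ∧ lim = -4 implies it.
Every state satisfying the precondition satisfies the weakest precondition: the implication holds.
Answer: valid


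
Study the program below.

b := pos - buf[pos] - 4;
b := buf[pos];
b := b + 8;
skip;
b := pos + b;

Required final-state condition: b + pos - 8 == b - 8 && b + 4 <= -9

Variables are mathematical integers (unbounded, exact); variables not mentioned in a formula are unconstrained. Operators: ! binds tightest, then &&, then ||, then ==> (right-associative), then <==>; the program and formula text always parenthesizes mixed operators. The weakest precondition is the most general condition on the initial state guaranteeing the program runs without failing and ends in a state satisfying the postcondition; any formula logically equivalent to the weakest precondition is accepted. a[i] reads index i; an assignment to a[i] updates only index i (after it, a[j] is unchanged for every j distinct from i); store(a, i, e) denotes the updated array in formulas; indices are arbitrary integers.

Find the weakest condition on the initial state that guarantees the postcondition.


Working backward. After the program, the postcondition b + pos - 8 == b - 8 && b + 4 <= -9 must hold; in canonical form it is pos == 0 && b <= -13.
Before b := pos + b: pos == 0 && b + pos <= -13
Before skip: pos == 0 && b + pos <= -13
Before b := b + 8: pos == 0 && b + pos <= -21
Before b := buf[pos]: pos == 0 && buf[pos] + pos <= -21
Before b := pos - buf[pos] - 4: pos == 0 && buf[pos] + pos <= -21
Answer: WP = pos == 0 && buf[pos] + pos <= -21


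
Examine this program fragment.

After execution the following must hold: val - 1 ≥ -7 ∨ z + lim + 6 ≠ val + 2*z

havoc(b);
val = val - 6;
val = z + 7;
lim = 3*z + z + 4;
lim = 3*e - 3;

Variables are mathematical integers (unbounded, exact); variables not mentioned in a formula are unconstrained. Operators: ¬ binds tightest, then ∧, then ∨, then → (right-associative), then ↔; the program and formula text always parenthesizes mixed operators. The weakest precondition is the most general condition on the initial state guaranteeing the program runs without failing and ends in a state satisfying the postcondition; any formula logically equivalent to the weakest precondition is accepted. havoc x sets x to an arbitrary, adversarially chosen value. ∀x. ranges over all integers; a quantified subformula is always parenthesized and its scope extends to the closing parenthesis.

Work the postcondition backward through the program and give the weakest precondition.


Working backward. After the program, the postcondition val - 1 ≥ -7 ∨ z + lim + 6 ≠ val + 2*z must hold; in canonical form it is val ≥ -6 ∨ lim ≠ val + z - 6.
Before lim := 3*e - 3: val ≥ -6 ∨ 3*e ≠ val + z - 3
Before lim := 3*z + z + 4: val ≥ -6 ∨ 3*e ≠ val + z - 3
Before val := z + 7: z ≥ -13 ∨ 3*e ≠ 2*z + 4
Before val := val - 6: z ≥ -13 ∨ 3*e ≠ 2*z + 4
Before havoc b: z ≥ -13 ∨ 3*e ≠ 2*z + 4
Answer: WP = z ≥ -13 ∨ 3*e ≠ 2*z + 4


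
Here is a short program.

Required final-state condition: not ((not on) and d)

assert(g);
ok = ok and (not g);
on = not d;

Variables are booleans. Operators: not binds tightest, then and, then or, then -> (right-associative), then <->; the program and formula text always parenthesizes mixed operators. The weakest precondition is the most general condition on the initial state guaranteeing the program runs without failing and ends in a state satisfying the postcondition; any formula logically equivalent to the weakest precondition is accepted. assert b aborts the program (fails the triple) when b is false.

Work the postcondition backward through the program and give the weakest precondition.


Working backward. After the program, not ((not on) and d) must hold.
Before on := not d: not d
Before ok := ok and (not g): not d
Before assert g: g and (not d)
Answer: WP = g and (not d)


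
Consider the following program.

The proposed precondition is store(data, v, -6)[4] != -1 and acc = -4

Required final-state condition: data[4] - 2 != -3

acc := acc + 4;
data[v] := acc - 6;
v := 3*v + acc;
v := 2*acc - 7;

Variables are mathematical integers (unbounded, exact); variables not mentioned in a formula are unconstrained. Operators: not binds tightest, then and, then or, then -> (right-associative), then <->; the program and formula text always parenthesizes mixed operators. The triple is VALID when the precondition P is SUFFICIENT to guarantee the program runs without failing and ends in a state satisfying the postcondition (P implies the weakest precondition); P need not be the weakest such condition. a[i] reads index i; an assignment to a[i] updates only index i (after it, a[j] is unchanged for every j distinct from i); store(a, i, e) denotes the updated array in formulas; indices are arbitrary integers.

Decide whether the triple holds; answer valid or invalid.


Working backward. After the program, the postcondition data[4] - 2 != -3 must hold; in canonical form it is data[4] != -1.
Before v := 2*acc - 7: data[4] != -1
Before v := 3*v + acc: data[4] != -1
Before data[v] := acc - 6: store(data, v, acc - 6)[4] != -1
Before acc := acc + 4: store(data, v, acc - 2)[4] != -1
The weakest precondition is store(data, v, acc - 2)[4] != -1.
Check whether store(data, v, -6)[4] != -1 and acc = -4 implies it.
Every state satisfying the precondition satisfies the weakest precondition: the implication holds.
Answer: valid


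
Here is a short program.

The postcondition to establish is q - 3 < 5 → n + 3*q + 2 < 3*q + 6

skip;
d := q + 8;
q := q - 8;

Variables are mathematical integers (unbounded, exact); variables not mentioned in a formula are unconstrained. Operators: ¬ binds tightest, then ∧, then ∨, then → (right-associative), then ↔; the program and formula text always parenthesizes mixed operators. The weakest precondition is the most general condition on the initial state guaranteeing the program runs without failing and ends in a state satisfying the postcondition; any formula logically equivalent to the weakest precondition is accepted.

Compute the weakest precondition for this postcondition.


Working backward. After the program, the postcondition q - 3 < 5 → n + 3*q + 2 < 3*q + 6 must hold; in canonical form it is q < 8 → n < 4.
Before q := q - 8: q < 16 → n < 4
Before d := q + 8: q < 16 → n < 4
Before skip: q < 16 → n < 4
Answer: WP = q < 16 → n < 4


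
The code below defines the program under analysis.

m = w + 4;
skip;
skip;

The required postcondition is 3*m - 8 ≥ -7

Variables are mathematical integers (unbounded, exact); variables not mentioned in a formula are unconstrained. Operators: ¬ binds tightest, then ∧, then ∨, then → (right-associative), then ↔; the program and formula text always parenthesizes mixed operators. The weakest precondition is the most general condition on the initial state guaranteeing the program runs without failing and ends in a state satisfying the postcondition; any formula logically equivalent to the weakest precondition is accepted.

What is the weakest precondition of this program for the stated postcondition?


Working backward. After the program, the postcondition 3*m - 8 ≥ -7 must hold; in canonical form it is 3*m ≥ 1.
Before skip: 3*m ≥ 1
Before skip: 3*m ≥ 1
Before m := w + 4: 3*w ≥ -11
Answer: WP = 3*w ≥ -11


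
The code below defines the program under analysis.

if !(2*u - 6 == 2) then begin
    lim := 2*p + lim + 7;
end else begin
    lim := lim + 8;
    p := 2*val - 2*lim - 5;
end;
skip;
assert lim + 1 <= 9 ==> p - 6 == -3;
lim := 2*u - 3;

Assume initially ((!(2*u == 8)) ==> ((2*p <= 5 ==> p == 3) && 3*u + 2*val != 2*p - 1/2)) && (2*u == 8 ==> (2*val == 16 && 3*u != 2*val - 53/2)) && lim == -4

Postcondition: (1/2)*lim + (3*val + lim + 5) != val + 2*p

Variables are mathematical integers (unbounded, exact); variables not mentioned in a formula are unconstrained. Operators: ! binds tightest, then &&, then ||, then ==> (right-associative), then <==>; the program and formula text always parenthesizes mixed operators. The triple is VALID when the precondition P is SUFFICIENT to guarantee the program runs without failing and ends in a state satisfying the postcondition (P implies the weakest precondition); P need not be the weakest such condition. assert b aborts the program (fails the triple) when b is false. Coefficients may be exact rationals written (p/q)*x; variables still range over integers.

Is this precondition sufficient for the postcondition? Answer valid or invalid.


Working backward. After the program, the postcondition (1/2)*lim + (3*val + lim + 5) != val + 2*p must hold; in canonical form it is (3/2)*lim + 2*val != 2*p - 5.
Before lim := 2*u - 3: 3*u + 2*val != 2*p - 1/2
Before assert lim + 1 <= 9 ==> p - 6 == -3: (lim <= 8 ==> p == 3) && 3*u + 2*val != 2*p - 1/2
Before skip: (lim <= 8 ==> p == 3) && 3*u + 2*val != 2*p - 1/2
Then branch requires (lim + 2*p <= 1 ==> p == 3) && 3*u + 2*val != 2*p - 1/2; else branch requires (lim <= 0 ==> 2*val == 2*lim + 24) && 4*lim + 3*u != 2*val - 85/2.
Before the if: ((!(2*u == 8)) ==> ((lim + 2*p <= 1 ==> p == 3) && 3*u + 2*val != 2*p - 1/2)) && (2*u == 8 ==> ((lim <= 0 ==> 2*val == 2*lim + 24) && 4*lim + 3*u != 2*val - 85/2))
The weakest precondition is ((!(2*u == 8)) ==> ((lim + 2*p <= 1 ==> p == 3) && 3*u + 2*val != 2*p - 1/2)) && (2*u == 8 ==> ((lim <= 0 ==> 2*val == 2*lim + 24) && 4*lim + 3*u != 2*val - 85/2)).
Check whether ((!(2*u == 8)) ==> ((2*p <= 5 ==> p == 3) && 3*u + 2*val != 2*p - 1/2)) && (2*u == 8 ==> (2*val == 16 && 3*u != 2*val - 53/2)) && lim == -4 implies it.
Every state satisfying the precondition satisfies the weakest precondition: the implication holds.
Answer: valid


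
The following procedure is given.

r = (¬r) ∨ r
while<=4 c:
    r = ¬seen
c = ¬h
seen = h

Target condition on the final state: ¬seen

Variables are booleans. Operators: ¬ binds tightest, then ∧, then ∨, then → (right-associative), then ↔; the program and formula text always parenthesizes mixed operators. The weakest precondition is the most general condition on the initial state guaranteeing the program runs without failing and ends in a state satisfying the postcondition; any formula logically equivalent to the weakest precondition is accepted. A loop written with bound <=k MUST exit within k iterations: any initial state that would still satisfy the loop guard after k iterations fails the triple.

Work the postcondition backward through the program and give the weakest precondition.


Working backward. After the program, ¬seen must hold.
Before seen := h: ¬h
Before c := ¬h: ¬h
Before the loop (bound <=4), unroll the exhaustion recursion (WP_0 = exit-now case; WP_j = one more guarded iteration, up to j = 4):
  WP_0: (¬c) ∧ (¬h)
  WP_1: (c → ((¬c) ∧ (¬h))) ∧ ((¬c) → (¬h))
  WP_2: (c → ((c → ((¬c) ∧ (¬h))) ∧ ((¬c) → (¬h)))) ∧ ((¬c) → (¬h))
  WP_3: (c → ((c → ((c → ((¬c) ∧ (¬h))) ∧ ((¬c) → (¬h)))) ∧ ((¬c) → (¬h)))) ∧ ((¬c) → (¬h))
  WP_4: (c → ((c → ((c → ((c → ((¬c) ∧ (¬h))) ∧ ((¬c) → (¬h)))) ∧ ((¬c) → (¬h)))) ∧ ((¬c) → (¬h)))) ∧ ((¬c) → (¬h))
So before the loop: (c → ((c → ((c → ((c → ((¬c) ∧ (¬h))) ∧ ((¬c) → (¬h)))) ∧ ((¬c) → (¬h)))) ∧ ((¬c) → (¬h)))) ∧ ((¬c) → (¬h))
Before r := (¬r) ∨ r: (c → ((c → ((c → ((c → ((¬c) ∧ (¬h))) ∧ ((¬c) → (¬h)))) ∧ ((¬c) → (¬h)))) ∧ ((¬c) → (¬h)))) ∧ ((¬c) → (¬h))
Answer: WP = (c → ((c → ((c → ((c → ((¬c) ∧ (¬h))) ∧ ((¬c) → (¬h)))) ∧ ((¬c) → (¬h)))) ∧ ((¬c) → (¬h)))) ∧ ((¬c) → (¬h))


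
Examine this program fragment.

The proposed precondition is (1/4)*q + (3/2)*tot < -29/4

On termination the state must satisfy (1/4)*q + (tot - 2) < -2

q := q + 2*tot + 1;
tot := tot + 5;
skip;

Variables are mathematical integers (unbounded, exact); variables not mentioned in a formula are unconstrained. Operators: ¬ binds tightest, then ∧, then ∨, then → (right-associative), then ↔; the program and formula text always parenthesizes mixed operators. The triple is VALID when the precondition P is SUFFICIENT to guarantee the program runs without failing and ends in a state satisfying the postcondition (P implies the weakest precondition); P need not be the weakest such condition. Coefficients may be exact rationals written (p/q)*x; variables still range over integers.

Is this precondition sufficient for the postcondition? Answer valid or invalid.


Working backward. After the program, the postcondition (1/4)*q + (tot - 2) < -2 must hold; in canonical form it is (1/4)*q + tot < 0.
Before skip: (1/4)*q + tot < 0
Before tot := tot + 5: (1/4)*q + tot < -5
Before q := q + 2*tot + 1: (1/4)*q + (3/2)*tot < -21/4
The weakest precondition is (1/4)*q + (3/2)*tot < -21/4.
Check whether (1/4)*q + (3/2)*tot < -29/4 implies it.
Every state satisfying the precondition satisfies the weakest precondition: the implication holds.
Answer: valid


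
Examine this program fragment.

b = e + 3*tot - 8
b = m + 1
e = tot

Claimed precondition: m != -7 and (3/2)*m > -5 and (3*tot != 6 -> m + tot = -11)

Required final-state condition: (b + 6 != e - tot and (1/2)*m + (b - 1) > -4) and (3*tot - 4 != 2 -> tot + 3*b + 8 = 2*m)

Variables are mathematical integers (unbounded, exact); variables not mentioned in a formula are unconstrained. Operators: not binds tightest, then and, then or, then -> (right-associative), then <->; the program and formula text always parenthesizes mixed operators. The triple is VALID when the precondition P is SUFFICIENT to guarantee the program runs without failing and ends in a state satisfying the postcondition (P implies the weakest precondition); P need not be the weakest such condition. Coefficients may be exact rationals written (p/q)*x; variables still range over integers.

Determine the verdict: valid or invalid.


Working backward. After the program, the postcondition (b + 6 != e - tot and (1/2)*m + (b - 1) > -4) and (3*tot - 4 != 2 -> tot + 3*b + 8 = 2*m) must hold; in canonical form it is b + tot != e - 6 and b + (1/2)*m > -3 and (3*tot != 6 -> 3*b + tot = 2*m - 8).
Before e := tot: b != -6 and b + (1/2)*m > -3 and (3*tot != 6 -> 3*b + tot = 2*m - 8)
Before b := m + 1: m != -7 and (3/2)*m > -4 and (3*tot != 6 -> m + tot = -11)
Before b := e + 3*tot - 8: m != -7 and (3/2)*m > -4 and (3*tot != 6 -> m + tot = -11)
The weakest precondition is m != -7 and (3/2)*m > -4 and (3*tot != 6 -> m + tot = -11).
Check whether m != -7 and (3/2)*m > -5 and (3*tot != 6 -> m + tot = -11) implies it.
Countermodel: at the initial state m = -3, tot = 2, the precondition holds but the weakest precondition fails.
Answer: invalid


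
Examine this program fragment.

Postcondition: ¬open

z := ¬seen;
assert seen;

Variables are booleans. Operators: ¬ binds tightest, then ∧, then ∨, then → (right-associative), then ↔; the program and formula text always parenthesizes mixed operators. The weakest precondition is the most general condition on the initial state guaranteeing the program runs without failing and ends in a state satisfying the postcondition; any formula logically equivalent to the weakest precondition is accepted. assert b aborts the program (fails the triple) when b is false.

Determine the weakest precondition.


Working backward. After the program, ¬open must hold.
Before assert seen: seen ∧ (¬open)
Before z := ¬seen: seen ∧ (¬open)
Answer: WP = seen ∧ (¬open)


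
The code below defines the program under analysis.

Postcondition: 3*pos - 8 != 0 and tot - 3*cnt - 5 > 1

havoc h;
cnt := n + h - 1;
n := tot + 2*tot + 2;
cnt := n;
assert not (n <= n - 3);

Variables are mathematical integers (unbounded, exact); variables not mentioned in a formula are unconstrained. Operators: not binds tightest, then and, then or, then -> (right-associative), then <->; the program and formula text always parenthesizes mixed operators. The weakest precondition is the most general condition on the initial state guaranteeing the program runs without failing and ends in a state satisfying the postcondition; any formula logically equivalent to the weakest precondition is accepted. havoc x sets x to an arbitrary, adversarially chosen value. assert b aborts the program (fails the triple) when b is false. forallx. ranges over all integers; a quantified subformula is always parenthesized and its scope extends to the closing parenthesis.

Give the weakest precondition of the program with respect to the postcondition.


Working backward. After the program, the postcondition 3*pos - 8 != 0 and tot - 3*cnt - 5 > 1 must hold; in canonical form it is 3*pos != 8 and tot > 3*cnt + 6.
Before assert not (n <= n - 3): 3*pos != 8 and tot > 3*cnt + 6
Before cnt := n: 3*pos != 8 and tot > 3*n + 6
Before n := tot + 2*tot + 2: 3*pos != 8 and 8*tot < -12
Before cnt := n + h - 1: 3*pos != 8 and 8*tot < -12
Before havoc h: 3*pos != 8 and 8*tot < -12
Answer: WP = 3*pos != 8 and 8*tot < -12


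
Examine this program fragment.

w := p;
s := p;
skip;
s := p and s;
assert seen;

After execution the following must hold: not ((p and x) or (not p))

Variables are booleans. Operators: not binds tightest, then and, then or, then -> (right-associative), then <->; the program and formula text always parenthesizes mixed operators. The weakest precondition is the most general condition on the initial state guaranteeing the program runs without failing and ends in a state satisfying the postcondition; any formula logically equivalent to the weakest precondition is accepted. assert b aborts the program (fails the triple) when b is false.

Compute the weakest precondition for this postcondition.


Working backward. After the program, not ((p and x) or (not p)) must hold.
Before assert seen: seen and (not ((p and x) or (not p)))
Before s := p and s: seen and (not ((p and x) or (not p)))
Before skip: seen and (not ((p and x) or (not p)))
Before s := p: seen and (not ((p and x) or (not p)))
Before w := p: seen and (not ((p and x) or (not p)))
Answer: WP = seen and (not ((p and x) or (not p)))


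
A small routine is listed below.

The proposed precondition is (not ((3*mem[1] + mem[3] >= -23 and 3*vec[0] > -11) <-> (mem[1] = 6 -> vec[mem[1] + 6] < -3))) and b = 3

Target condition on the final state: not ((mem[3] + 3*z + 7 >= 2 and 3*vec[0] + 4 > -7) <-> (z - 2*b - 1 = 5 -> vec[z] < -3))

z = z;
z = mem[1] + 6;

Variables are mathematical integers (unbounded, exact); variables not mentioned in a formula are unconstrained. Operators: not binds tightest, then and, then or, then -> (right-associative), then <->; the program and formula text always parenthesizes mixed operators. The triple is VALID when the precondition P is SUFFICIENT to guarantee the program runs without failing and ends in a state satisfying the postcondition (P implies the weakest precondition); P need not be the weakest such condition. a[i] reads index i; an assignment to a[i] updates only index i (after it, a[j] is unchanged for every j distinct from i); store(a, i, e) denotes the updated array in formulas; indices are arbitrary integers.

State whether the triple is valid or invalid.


Working backward. After the program, the postcondition not ((mem[3] + 3*z + 7 >= 2 and 3*vec[0] + 4 > -7) <-> (z - 2*b - 1 = 5 -> vec[z] < -3)) must hold; in canonical form it is not ((mem[3] + 3*z >= -5 and 3*vec[0] > -11) <-> (z = 2*b + 6 -> vec[z] < -3)).
Before z := mem[1] + 6: not ((3*mem[1] + mem[3] >= -23 and 3*vec[0] > -11) <-> (mem[1] = 2*b -> vec[mem[1] + 6] < -3))
Before z := z: not ((3*mem[1] + mem[3] >= -23 and 3*vec[0] > -11) <-> (mem[1] = 2*b -> vec[mem[1] + 6] < -3))
The weakest precondition is not ((3*mem[1] + mem[3] >= -23 and 3*vec[0] > -11) <-> (mem[1] = 2*b -> vec[mem[1] + 6] < -3)).
Check whether (not ((3*mem[1] + mem[3] >= -23 and 3*vec[0] > -11) <-> (mem[1] = 6 -> vec[mem[1] + 6] < -3))) and b = 3 implies it.
Every state satisfying the precondition satisfies the weakest precondition: the implication holds.
Answer: valid


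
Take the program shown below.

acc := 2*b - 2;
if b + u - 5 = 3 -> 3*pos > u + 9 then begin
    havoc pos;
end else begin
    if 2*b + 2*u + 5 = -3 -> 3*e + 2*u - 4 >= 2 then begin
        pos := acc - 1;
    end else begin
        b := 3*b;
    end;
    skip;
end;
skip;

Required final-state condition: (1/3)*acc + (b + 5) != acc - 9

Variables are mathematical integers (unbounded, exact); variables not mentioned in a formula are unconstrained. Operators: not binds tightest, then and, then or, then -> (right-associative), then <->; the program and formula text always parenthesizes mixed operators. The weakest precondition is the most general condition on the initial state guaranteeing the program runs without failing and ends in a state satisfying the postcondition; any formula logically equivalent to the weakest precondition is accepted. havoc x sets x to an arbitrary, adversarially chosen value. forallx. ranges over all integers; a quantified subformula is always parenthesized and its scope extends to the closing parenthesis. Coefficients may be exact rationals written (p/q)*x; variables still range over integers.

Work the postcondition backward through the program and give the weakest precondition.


Working backward. After the program, the postcondition (1/3)*acc + (b + 5) != acc - 9 must hold; in canonical form it is b != (2/3)*acc - 14.
Before skip: b != (2/3)*acc - 14
Then branch requires b != (2/3)*acc - 14; else branch requires ((2*b + 2*u = -8 -> 3*e + 2*u >= 6) -> b != (2/3)*acc - 14) and ((not (2*b + 2*u = -8 -> 3*e + 2*u >= 6)) -> 3*b != (2/3)*acc - 14).
Before the if: ((b + u = 8 -> 3*pos > u + 9) -> b != (2/3)*acc - 14) and ((not (b + u = 8 -> 3*pos > u + 9)) -> (((2*b + 2*u = -8 -> 3*e + 2*u >= 6) -> b != (2/3)*acc - 14) and ((not (2*b + 2*u = -8 -> 3*e + 2*u >= 6)) -> 3*b != (2/3)*acc - 14)))
Before acc := 2*b - 2: ((b + u = 8 -> 3*pos > u + 9) -> (1/3)*b != 46/3) and ((not (b + u = 8 -> 3*pos > u + 9)) -> (((2*b + 2*u = -8 -> 3*e + 2*u >= 6) -> (1/3)*b != 46/3) and ((not (2*b + 2*u = -8 -> 3*e + 2*u >= 6)) -> (5/3)*b != -46/3)))
Answer: WP = ((b + u = 8 -> 3*pos > u + 9) -> (1/3)*b != 46/3) and ((not (b + u = 8 -> 3*pos > u + 9)) -> (((2*b + 2*u = -8 -> 3*e + 2*u >= 6) -> (1/3)*b != 46/3) and ((not (2*b + 2*u = -8 -> 3*e + 2*u >= 6)) -> (5/3)*b != -46/3)))


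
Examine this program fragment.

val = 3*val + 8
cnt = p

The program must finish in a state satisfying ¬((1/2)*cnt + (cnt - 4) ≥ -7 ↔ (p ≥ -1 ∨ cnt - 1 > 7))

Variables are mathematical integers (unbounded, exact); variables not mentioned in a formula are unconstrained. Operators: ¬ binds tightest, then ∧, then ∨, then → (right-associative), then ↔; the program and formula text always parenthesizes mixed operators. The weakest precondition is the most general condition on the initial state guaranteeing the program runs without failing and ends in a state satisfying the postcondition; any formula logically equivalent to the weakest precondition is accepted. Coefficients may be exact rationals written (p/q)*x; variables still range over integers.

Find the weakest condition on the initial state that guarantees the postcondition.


Working backward. After the program, the postcondition ¬((1/2)*cnt + (cnt - 4) ≥ -7 ↔ (p ≥ -1 ∨ cnt - 1 > 7)) must hold; in canonical form it is ¬((3/2)*cnt ≥ -3 ↔ (p ≥ -1 ∨ cnt > 8)).
Before cnt := p: ¬((3/2)*p ≥ -3 ↔ (p ≥ -1 ∨ p > 8))
Before val := 3*val + 8: ¬((3/2)*p ≥ -3 ↔ (p ≥ -1 ∨ p > 8))
Answer: WP = ¬((3/2)*p ≥ -3 ↔ (p ≥ -1 ∨ p > 8))


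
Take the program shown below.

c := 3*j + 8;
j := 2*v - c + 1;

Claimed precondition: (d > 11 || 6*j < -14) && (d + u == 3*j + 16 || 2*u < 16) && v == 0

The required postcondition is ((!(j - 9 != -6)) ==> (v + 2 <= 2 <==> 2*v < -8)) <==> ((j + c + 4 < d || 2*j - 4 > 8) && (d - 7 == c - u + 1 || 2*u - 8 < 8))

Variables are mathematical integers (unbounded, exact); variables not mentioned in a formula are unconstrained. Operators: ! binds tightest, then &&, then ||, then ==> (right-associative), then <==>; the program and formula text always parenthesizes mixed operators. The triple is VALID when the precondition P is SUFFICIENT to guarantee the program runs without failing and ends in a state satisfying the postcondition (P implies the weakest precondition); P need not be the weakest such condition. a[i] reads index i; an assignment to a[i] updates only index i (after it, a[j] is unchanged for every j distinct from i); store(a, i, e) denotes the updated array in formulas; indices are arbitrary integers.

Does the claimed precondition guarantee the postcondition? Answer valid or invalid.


Working backward. After the program, the postcondition ((!(j - 9 != -6)) ==> (v + 2 <= 2 <==> 2*v < -8)) <==> ((j + c + 4 < d || 2*j - 4 > 8) && (d - 7 == c - u + 1 || 2*u - 8 < 8)) must hold; in canonical form it is ((!(j != 3)) ==> (v <= 0 <==> 2*v < -8)) <==> ((c + j < d - 4 || 2*j > 12) && (d + u == c + 8 || 2*u < 16)).
Before j := 2*v - c + 1: ((!(2*v != c + 2)) ==> (v <= 0 <==> 2*v < -8)) <==> ((2*v < d - 5 || 4*v > 2*c + 10) && (d + u == c + 8 || 2*u < 16))
Before c := 3*j + 8: ((!(2*v != 3*j + 10)) ==> (v <= 0 <==> 2*v < -8)) <==> ((2*v < d - 5 || 4*v > 6*j + 26) && (d + u == 3*j + 16 || 2*u < 16))
The weakest precondition is ((!(2*v != 3*j + 10)) ==> (v <= 0 <==> 2*v < -8)) <==> ((2*v < d - 5 || 4*v > 6*j + 26) && (d + u == 3*j + 16 || 2*u < 16)).
Check whether (d > 11 || 6*j < -14) && (d + u == 3*j + 16 || 2*u < 16) && v == 0 implies it.
Countermodel: at the initial state d = 5, j = -4, u = 0, v = 0, the precondition holds but the weakest precondition fails.
Answer: invalid


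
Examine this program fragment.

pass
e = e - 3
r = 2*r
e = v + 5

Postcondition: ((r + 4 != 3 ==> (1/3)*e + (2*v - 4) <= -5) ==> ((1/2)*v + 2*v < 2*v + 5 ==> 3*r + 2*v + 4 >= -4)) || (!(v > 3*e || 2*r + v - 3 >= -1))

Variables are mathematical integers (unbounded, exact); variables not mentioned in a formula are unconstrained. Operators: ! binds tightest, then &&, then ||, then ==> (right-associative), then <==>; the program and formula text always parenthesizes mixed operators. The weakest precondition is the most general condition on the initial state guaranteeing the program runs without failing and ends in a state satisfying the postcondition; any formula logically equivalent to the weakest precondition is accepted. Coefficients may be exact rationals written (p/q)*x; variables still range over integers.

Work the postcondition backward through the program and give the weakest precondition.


Working backward. After the program, the postcondition ((r + 4 != 3 ==> (1/3)*e + (2*v - 4) <= -5) ==> ((1/2)*v + 2*v < 2*v + 5 ==> 3*r + 2*v + 4 >= -4)) || (!(v > 3*e || 2*r + v - 3 >= -1)) must hold; in canonical form it is ((r != -1 ==> (1/3)*e + 2*v <= -1) ==> ((1/2)*v < 5 ==> 3*r + 2*v >= -8)) || (!(v > 3*e || 2*r + v >= 2)).
Before e := v + 5: ((r != -1 ==> (7/3)*v <= -8/3) ==> ((1/2)*v < 5 ==> 3*r + 2*v >= -8)) || (!(2*v < -15 || 2*r + v >= 2))
Before r := 2*r: ((2*r != -1 ==> (7/3)*v <= -8/3) ==> ((1/2)*v < 5 ==> 6*r + 2*v >= -8)) || (!(2*v < -15 || 4*r + v >= 2))
Before e := e - 3: ((2*r != -1 ==> (7/3)*v <= -8/3) ==> ((1/2)*v < 5 ==> 6*r + 2*v >= -8)) || (!(2*v < -15 || 4*r + v >= 2))
Before skip: ((2*r != -1 ==> (7/3)*v <= -8/3) ==> ((1/2)*v < 5 ==> 6*r + 2*v >= -8)) || (!(2*v < -15 || 4*r + v >= 2))
Answer: WP = ((2*r != -1 ==> (7/3)*v <= -8/3) ==> ((1/2)*v < 5 ==> 6*r + 2*v >= -8)) || (!(2*v < -15 || 4*r + v >= 2))


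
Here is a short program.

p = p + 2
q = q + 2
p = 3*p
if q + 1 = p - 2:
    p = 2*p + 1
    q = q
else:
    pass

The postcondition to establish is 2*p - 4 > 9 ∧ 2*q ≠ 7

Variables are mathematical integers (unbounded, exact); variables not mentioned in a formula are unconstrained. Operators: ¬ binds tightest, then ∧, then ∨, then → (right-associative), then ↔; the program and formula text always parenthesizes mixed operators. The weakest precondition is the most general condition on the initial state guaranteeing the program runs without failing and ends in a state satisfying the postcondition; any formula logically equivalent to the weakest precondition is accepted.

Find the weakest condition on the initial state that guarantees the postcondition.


Working backward. After the program, the postcondition 2*p - 4 > 9 ∧ 2*q ≠ 7 must hold; in canonical form it is 2*p > 13 ∧ 2*q ≠ 7.
Then branch requires 4*p > 11 ∧ 2*q ≠ 7; else branch requires 2*p > 13 ∧ 2*q ≠ 7.
Before the if: (q = p - 3 → (4*p > 11 ∧ 2*q ≠ 7)) ∧ ((¬(q = p - 3)) → (2*p > 13 ∧ 2*q ≠ 7))
Before p := 3*p: (q = 3*p - 3 → (12*p > 11 ∧ 2*q ≠ 7)) ∧ ((¬(q = 3*p - 3)) → (6*p > 13 ∧ 2*q ≠ 7))
Before q := q + 2: (q = 3*p - 5 → (12*p > 11 ∧ 2*q ≠ 3)) ∧ ((¬(q = 3*p - 5)) → (6*p > 13 ∧ 2*q ≠ 3))
Before p := p + 2: (q = 3*p + 1 → (12*p > -13 ∧ 2*q ≠ 3)) ∧ ((¬(q = 3*p + 1)) → (6*p > 1 ∧ 2*q ≠ 3))
Answer: WP = (q = 3*p + 1 → (12*p > -13 ∧ 2*q ≠ 3)) ∧ ((¬(q = 3*p + 1)) → (6*p > 1 ∧ 2*q ≠ 3))


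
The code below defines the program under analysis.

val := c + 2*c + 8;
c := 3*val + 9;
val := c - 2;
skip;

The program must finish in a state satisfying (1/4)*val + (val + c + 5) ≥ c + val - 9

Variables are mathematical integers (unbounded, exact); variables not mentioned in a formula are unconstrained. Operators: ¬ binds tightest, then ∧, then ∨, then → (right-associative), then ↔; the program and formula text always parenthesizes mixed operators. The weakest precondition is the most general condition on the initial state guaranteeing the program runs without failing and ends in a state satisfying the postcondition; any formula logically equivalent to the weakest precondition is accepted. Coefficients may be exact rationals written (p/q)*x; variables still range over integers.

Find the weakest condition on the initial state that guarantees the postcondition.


Working backward. After the program, the postcondition (1/4)*val + (val + c + 5) ≥ c + val - 9 must hold; in canonical form it is (1/4)*val ≥ -14.
Before skip: (1/4)*val ≥ -14
Before val := c - 2: (1/4)*c ≥ -27/2
Before c := 3*val + 9: (3/4)*val ≥ -63/4
Before val := c + 2*c + 8: (9/4)*c ≥ -87/4
Answer: WP = (9/4)*c ≥ -87/4
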